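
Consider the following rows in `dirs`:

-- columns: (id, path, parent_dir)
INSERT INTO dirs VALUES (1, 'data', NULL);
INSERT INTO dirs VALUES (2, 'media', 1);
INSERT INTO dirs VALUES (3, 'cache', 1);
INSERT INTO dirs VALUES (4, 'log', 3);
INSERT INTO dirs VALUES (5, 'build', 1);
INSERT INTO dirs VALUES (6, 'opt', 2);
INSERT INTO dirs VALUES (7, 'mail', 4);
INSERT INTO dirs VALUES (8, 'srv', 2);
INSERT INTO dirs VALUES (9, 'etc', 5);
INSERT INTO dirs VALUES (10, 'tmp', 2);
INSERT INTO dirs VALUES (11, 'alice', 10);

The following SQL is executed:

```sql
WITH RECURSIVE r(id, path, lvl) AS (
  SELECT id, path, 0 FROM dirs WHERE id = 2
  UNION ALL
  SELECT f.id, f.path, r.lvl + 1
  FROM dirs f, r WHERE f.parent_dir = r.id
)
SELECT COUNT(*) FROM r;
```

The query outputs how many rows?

5

Base: id=2 (media) at lvl 0.
Iteration 1: rows with parent_dir in {2} -> opt (id 6, lvl 1), srv (id 8, lvl 1), tmp (id 10, lvl 1).
Iteration 2: rows with parent_dir in {6,8,10} -> alice (id 11, lvl 2).
Iteration 3: no rows with parent_dir in {11}; recursion stops.
Total rows emitted: 5.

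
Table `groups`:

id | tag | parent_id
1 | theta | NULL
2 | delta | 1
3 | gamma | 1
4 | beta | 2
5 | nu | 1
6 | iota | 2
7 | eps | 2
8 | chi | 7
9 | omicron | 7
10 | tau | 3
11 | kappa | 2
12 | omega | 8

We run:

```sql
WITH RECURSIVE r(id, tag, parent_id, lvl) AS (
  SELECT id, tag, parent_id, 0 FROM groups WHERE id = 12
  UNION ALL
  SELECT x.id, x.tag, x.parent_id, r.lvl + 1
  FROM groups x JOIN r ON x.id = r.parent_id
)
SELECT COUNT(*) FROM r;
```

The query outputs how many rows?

5

Base: id=12 (omega), parent_id=8, lvl 0.
Iteration 1: join on id=8 -> chi (id 8, parent_id=7, lvl 1).
Iteration 2: join on id=7 -> eps (id 7, parent_id=2, lvl 2).
Iteration 3: join on id=2 -> delta (id 2, parent_id=1, lvl 3).
Iteration 4: join on id=1 -> theta (id 1, parent_id=NULL, lvl 4).
Iteration 5: parent_id is NULL; no match; recursion stops.
Total rows emitted: 5.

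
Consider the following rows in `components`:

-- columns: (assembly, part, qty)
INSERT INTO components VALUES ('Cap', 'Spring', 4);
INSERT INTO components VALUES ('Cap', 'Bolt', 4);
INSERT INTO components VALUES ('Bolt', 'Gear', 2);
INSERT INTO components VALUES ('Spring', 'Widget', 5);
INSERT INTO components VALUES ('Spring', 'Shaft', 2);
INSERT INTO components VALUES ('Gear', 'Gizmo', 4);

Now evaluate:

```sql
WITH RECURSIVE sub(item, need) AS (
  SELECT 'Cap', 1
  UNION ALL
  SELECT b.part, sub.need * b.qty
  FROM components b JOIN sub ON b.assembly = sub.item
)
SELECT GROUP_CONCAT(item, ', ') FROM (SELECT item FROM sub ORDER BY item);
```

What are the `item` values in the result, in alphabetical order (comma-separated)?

Base: (Cap, need=1).
Iteration 1: components of {Cap} -> Bolt = 1*4 = 4, Spring = 1*4 = 4.
Iteration 2: components of {Bolt,Spring} -> Gear = 4*2 = 8, Shaft = 4*2 = 8, Widget = 4*5 = 20.
Iteration 3: components of {Gear,Shaft,Widget} -> Gizmo = 8*4 = 32.
Iteration 4: no further components; recursion stops.

Bolt, Cap, Gear, Gizmo, Shaft, Spring, Widget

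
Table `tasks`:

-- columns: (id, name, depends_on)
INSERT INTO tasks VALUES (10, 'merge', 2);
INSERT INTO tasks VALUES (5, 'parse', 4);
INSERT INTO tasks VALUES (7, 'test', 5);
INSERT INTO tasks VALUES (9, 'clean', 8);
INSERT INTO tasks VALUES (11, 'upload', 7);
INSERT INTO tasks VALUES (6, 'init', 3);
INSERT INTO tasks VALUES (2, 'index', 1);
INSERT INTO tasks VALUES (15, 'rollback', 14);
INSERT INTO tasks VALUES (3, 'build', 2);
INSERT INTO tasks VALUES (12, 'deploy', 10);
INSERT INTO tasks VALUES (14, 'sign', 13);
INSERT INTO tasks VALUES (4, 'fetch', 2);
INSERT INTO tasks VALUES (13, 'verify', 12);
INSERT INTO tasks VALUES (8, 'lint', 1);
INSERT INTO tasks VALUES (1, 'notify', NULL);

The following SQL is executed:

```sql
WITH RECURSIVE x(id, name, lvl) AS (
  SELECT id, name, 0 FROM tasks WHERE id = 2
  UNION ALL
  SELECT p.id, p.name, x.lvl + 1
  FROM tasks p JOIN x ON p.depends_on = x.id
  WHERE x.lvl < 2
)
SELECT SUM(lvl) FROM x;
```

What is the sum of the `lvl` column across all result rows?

9

Base: id=2 (index) at lvl 0.
Iteration 1: rows with depends_on in {2} -> build (id 3, lvl 1), fetch (id 4, lvl 1), merge (id 10, lvl 1).
Iteration 2: rows with depends_on in {3,4,10} -> parse (id 5, lvl 2), init (id 6, lvl 2), deploy (id 12, lvl 2).
Iteration 3: lvl < 2 fails for all current rows; recursion stops.
SUM(lvl) = 0 + 1 + 1 + 1 + 2 + 2 + 2 = 9.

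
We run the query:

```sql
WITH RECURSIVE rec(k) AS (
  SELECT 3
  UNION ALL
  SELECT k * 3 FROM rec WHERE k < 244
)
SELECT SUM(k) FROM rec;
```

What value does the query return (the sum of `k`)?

1092

Base: k=3.
Iteration 1: 3 < 244 holds -> k = 3 * 3 = 9.
Iteration 2: 9 < 244 holds -> k = 9 * 3 = 27.
Iteration 3: 27 < 244 holds -> k = 27 * 3 = 81.
Iteration 4: 81 < 244 holds -> k = 81 * 3 = 243.
Iteration 5: 243 < 244 holds -> k = 243 * 3 = 729.
Iteration 6: 729 < 244 fails; recursion stops.
SUM(k) = 3 + 9 + 27 + 81 + 243 + 729 = 1092.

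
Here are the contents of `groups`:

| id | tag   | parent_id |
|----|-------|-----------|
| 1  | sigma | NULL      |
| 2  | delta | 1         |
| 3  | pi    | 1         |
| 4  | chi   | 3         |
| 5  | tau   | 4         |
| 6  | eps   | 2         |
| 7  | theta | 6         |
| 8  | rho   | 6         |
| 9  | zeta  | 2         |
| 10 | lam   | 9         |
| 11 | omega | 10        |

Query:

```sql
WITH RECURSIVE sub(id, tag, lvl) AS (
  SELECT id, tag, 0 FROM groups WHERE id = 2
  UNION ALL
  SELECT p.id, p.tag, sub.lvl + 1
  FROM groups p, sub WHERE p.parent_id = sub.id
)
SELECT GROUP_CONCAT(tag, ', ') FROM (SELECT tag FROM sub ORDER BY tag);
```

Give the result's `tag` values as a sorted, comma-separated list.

Base: id=2 (delta) at lvl 0.
Iteration 1: rows with parent_id in {2} -> eps (id 6, lvl 1), zeta (id 9, lvl 1).
Iteration 2: rows with parent_id in {6,9} -> theta (id 7, lvl 2), rho (id 8, lvl 2), lam (id 10, lvl 2).
Iteration 3: rows with parent_id in {7,8,10} -> omega (id 11, lvl 3).
Iteration 4: no rows with parent_id in {11}; recursion stops.

delta, eps, lam, omega, rho, theta, zeta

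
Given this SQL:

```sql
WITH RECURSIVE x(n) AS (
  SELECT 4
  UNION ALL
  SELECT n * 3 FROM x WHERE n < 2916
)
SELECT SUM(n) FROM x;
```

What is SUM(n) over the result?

Base: n=4.
Iteration 1: 4 < 2916 holds -> n = 4 * 3 = 12.
Iteration 2: 12 < 2916 holds -> n = 12 * 3 = 36.
Iteration 3: 36 < 2916 holds -> n = 36 * 3 = 108.
Iteration 4: 108 < 2916 holds -> n = 108 * 3 = 324.
Iteration 5: 324 < 2916 holds -> n = 324 * 3 = 972.
Iteration 6: 972 < 2916 holds -> n = 972 * 3 = 2916.
Iteration 7: 2916 < 2916 fails; recursion stops.
SUM(n) = 4 + 12 + 36 + 108 + 324 + 972 + 2916 = 4372.

4372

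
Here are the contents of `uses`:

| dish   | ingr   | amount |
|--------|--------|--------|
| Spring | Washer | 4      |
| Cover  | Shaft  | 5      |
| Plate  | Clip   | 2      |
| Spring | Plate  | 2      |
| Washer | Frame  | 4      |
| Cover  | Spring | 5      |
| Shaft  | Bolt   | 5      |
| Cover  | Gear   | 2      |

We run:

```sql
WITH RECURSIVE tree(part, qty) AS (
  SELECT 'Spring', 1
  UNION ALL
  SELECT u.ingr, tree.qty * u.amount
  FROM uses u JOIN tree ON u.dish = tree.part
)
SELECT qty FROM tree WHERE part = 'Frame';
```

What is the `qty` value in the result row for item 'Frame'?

16

Base: (Spring, qty=1).
Iteration 1: components of {Spring} -> Plate = 1*2 = 2, Washer = 1*4 = 4.
Iteration 2: components of {Plate,Washer} -> Clip = 2*2 = 4, Frame = 4*4 = 16.
Iteration 3: no further components; recursion stops.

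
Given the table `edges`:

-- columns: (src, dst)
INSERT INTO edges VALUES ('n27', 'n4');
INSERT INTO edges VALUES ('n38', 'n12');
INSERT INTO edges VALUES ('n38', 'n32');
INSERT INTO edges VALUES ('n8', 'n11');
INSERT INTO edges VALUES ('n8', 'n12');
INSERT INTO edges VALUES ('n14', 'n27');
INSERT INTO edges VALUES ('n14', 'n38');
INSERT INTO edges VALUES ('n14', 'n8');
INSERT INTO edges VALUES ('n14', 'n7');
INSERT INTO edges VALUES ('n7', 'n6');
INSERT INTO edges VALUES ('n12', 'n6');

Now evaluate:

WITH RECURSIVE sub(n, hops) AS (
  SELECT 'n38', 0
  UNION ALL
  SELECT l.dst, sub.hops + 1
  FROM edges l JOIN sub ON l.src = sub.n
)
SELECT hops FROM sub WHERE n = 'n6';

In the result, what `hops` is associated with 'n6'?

Base: (n38, hops=0).
Iteration 1: edges from {n38} -> (n12, hops=1), (n32, hops=1).
Iteration 2: edges from {n12,n32} -> (n6, hops=2).
Iteration 3: no outgoing edges from {n6}; recursion stops.

2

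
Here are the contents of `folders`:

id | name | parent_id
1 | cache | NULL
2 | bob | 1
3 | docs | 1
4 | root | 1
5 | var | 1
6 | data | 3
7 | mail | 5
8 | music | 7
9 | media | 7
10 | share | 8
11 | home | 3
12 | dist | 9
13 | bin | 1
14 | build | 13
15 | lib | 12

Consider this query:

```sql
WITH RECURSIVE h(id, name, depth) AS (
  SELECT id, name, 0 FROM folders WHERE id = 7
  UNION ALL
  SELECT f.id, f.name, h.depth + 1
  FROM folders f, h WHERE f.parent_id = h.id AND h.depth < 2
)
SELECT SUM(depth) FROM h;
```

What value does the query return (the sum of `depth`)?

Base: id=7 (mail) at depth 0.
Iteration 1: rows with parent_id in {7} -> music (id 8, depth 1), media (id 9, depth 1).
Iteration 2: rows with parent_id in {8,9} -> share (id 10, depth 2), dist (id 12, depth 2).
Iteration 3: depth < 2 fails for all current rows; recursion stops.
SUM(depth) = 0 + 1 + 1 + 2 + 2 = 6.

6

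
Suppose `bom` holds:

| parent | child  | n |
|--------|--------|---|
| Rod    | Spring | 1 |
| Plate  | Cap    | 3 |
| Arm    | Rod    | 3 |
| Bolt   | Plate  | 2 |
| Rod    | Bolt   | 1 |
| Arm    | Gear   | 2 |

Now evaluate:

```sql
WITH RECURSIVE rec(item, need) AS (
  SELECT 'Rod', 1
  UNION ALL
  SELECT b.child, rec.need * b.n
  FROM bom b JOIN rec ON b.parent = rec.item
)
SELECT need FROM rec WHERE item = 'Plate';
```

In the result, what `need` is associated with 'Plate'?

Base: (Rod, need=1).
Iteration 1: components of {Rod} -> Bolt = 1*1 = 1, Spring = 1*1 = 1.
Iteration 2: components of {Bolt,Spring} -> Plate = 1*2 = 2.
Iteration 3: components of {Plate} -> Cap = 2*3 = 6.
Iteration 4: no further components; recursion stops.

2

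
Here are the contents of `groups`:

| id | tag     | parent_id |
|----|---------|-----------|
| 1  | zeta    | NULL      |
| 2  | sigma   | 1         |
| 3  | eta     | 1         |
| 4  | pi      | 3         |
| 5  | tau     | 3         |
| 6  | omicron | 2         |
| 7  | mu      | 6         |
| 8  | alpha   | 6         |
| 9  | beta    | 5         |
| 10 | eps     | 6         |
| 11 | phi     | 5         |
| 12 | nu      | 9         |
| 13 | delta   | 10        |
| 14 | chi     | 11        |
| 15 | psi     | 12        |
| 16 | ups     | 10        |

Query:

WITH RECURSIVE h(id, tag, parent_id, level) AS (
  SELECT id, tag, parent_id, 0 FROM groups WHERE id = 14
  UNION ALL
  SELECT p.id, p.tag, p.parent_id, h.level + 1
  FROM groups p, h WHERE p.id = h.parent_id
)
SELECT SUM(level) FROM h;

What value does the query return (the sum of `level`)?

10

Base: id=14 (chi), parent_id=11, level 0.
Iteration 1: join on id=11 -> phi (id 11, parent_id=5, level 1).
Iteration 2: join on id=5 -> tau (id 5, parent_id=3, level 2).
Iteration 3: join on id=3 -> eta (id 3, parent_id=1, level 3).
Iteration 4: join on id=1 -> zeta (id 1, parent_id=NULL, level 4).
Iteration 5: parent_id is NULL; no match; recursion stops.
SUM(level) = 0 + 1 + 2 + 3 + 4 = 10.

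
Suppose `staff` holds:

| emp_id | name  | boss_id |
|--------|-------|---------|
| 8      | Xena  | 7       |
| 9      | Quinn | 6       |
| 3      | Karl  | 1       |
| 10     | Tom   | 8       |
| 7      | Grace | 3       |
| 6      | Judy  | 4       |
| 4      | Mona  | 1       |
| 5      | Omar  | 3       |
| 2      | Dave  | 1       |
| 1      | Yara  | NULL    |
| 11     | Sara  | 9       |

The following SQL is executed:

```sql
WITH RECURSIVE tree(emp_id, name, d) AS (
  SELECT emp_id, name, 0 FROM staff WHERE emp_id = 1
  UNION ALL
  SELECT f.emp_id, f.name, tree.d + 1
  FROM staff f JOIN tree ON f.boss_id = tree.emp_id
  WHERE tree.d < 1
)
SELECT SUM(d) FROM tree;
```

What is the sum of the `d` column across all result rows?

3

Base: emp_id=1 (Yara) at d 0.
Iteration 1: rows with boss_id in {1} -> Dave (id 2, d 1), Karl (id 3, d 1), Mona (id 4, d 1).
Iteration 2: d < 1 fails for all current rows; recursion stops.
SUM(d) = 0 + 1 + 1 + 1 = 3.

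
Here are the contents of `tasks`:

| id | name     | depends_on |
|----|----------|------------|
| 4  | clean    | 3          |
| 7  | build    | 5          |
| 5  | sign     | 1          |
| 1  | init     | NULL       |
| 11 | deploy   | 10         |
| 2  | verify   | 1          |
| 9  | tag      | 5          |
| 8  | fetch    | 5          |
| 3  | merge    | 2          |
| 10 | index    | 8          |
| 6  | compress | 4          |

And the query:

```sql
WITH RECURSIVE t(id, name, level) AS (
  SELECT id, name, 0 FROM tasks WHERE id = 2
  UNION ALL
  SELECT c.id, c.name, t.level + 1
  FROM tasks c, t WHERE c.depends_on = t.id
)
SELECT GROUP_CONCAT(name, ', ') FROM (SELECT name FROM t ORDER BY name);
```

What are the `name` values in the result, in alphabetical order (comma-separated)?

clean, compress, merge, verify

Base: id=2 (verify) at level 0.
Iteration 1: rows with depends_on in {2} -> merge (id 3, level 1).
Iteration 2: rows with depends_on in {3} -> clean (id 4, level 2).
Iteration 3: rows with depends_on in {4} -> compress (id 6, level 3).
Iteration 4: no rows with depends_on in {6}; recursion stops.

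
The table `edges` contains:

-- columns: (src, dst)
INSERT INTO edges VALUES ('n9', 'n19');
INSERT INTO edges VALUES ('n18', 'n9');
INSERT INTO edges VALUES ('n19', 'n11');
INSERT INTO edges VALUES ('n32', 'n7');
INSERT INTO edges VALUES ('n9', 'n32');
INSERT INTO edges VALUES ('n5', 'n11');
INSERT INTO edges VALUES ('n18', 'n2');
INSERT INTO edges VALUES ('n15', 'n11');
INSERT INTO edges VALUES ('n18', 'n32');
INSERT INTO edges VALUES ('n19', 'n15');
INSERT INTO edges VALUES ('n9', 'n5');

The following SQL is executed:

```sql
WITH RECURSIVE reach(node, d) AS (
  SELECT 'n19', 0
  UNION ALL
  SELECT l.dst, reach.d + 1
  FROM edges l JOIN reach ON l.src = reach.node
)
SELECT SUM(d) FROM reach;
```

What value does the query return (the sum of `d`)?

Base: (n19, d=0).
Iteration 1: edges from {n19} -> (n11, d=1), (n15, d=1).
Iteration 2: edges from {n11,n15} -> (n11, d=2).
Iteration 3: no outgoing edges from {n11}; recursion stops.
SUM(d) = 0 + 1 + 1 + 2 = 4.

4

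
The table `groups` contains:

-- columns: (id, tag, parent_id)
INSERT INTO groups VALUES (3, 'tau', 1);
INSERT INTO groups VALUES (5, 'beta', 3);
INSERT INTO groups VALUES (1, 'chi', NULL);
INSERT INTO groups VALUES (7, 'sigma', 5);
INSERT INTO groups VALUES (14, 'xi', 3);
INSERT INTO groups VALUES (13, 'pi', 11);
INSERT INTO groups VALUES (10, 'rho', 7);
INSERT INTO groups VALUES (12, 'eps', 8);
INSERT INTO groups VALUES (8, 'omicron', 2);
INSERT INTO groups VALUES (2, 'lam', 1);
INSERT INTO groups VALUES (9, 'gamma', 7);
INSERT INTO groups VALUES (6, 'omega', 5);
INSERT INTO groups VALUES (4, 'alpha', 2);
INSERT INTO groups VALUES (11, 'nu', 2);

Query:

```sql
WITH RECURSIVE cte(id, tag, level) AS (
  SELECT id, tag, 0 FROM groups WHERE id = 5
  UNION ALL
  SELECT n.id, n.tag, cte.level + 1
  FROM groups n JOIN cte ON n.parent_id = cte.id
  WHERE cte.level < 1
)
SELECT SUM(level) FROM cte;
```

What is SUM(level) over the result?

Base: id=5 (beta) at level 0.
Iteration 1: rows with parent_id in {5} -> omega (id 6, level 1), sigma (id 7, level 1).
Iteration 2: level < 1 fails for all current rows; recursion stops.
SUM(level) = 0 + 1 + 1 = 2.

2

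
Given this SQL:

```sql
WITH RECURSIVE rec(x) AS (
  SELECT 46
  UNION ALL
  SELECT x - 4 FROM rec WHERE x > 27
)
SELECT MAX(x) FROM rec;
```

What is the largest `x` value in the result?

Base: x=46.
Iteration 1: 46 > 27 holds -> x = 46 - 4 = 42.
Iteration 2: 42 > 27 holds -> x = 42 - 4 = 38.
Iteration 3: 38 > 27 holds -> x = 38 - 4 = 34.
Iteration 4: 34 > 27 holds -> x = 34 - 4 = 30.
Iteration 5: 30 > 27 holds -> x = 30 - 4 = 26.
Iteration 6: 26 > 27 fails; recursion stops.
x values: 46, 42, 38, 34, 30, 26; the maximum is 46.

46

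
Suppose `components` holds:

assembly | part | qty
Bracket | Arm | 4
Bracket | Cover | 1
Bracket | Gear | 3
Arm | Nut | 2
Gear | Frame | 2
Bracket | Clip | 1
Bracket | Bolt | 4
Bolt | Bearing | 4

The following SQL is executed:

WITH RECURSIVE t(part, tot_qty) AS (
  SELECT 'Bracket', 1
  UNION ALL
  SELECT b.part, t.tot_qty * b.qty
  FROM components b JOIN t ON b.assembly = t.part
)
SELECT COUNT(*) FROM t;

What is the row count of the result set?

9

Base: (Bracket, tot_qty=1).
Iteration 1: components of {Bracket} -> Arm = 1*4 = 4, Bolt = 1*4 = 4, Clip = 1*1 = 1, Cover = 1*1 = 1, Gear = 1*3 = 3.
Iteration 2: components of {Arm,Bolt,Clip,Cover,Gear} -> Bearing = 4*4 = 16, Frame = 3*2 = 6, Nut = 4*2 = 8.
Iteration 3: no further components; recursion stops.
Total rows emitted: 9.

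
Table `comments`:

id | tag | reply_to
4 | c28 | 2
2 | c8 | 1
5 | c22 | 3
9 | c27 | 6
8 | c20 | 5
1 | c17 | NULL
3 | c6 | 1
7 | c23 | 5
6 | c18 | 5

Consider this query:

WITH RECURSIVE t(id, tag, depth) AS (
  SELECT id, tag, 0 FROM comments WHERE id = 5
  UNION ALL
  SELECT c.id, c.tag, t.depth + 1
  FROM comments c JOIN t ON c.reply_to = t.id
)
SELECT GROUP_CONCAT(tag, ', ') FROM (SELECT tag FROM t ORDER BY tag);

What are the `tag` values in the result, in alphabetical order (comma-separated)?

Base: id=5 (c22) at depth 0.
Iteration 1: rows with reply_to in {5} -> c18 (id 6, depth 1), c23 (id 7, depth 1), c20 (id 8, depth 1).
Iteration 2: rows with reply_to in {6,7,8} -> c27 (id 9, depth 2).
Iteration 3: no rows with reply_to in {9}; recursion stops.

c18, c20, c22, c23, c27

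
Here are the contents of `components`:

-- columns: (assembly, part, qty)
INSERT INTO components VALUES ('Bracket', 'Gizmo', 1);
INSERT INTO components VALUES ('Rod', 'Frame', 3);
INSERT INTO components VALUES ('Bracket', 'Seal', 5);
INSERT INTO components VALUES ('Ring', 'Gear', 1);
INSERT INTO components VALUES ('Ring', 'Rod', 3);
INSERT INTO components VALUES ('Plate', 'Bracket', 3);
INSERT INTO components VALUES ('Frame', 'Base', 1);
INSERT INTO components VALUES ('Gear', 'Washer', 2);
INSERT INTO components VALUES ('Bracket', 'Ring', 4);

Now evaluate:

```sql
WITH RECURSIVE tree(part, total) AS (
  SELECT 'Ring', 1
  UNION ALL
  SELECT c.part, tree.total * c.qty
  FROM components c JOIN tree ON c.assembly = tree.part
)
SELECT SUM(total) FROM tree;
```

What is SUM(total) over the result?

25

Base: (Ring, total=1).
Iteration 1: components of {Ring} -> Gear = 1*1 = 1, Rod = 1*3 = 3.
Iteration 2: components of {Gear,Rod} -> Frame = 3*3 = 9, Washer = 1*2 = 2.
Iteration 3: components of {Frame,Washer} -> Base = 9*1 = 9.
Iteration 4: no further components; recursion stops.
SUM(total) = 1 + 1 + 3 + 2 + 9 + 9 = 25.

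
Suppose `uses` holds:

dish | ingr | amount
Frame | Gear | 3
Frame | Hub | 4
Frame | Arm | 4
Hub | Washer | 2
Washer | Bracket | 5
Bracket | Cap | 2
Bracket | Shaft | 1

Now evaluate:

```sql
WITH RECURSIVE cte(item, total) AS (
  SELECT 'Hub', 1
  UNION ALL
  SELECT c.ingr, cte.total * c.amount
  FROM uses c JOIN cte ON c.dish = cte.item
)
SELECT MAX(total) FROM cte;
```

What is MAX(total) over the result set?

Base: (Hub, total=1).
Iteration 1: components of {Hub} -> Washer = 1*2 = 2.
Iteration 2: components of {Washer} -> Bracket = 2*5 = 10.
Iteration 3: components of {Bracket} -> Cap = 10*2 = 20, Shaft = 10*1 = 10.
Iteration 4: no further components; recursion stops.
total values: 1, 2, 10, 20, 10; the maximum is 20.

20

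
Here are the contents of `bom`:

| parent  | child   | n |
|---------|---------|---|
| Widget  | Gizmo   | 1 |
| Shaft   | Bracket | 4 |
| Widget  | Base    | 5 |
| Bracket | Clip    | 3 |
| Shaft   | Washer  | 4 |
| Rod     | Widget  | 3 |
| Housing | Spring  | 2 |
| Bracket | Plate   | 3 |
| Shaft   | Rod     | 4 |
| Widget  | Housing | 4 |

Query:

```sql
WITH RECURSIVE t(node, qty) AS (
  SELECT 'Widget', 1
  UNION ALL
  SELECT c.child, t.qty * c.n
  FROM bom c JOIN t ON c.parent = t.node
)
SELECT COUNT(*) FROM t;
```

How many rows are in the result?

Base: (Widget, qty=1).
Iteration 1: components of {Widget} -> Base = 1*5 = 5, Gizmo = 1*1 = 1, Housing = 1*4 = 4.
Iteration 2: components of {Base,Gizmo,Housing} -> Spring = 4*2 = 8.
Iteration 3: no further components; recursion stops.
Total rows emitted: 5.

5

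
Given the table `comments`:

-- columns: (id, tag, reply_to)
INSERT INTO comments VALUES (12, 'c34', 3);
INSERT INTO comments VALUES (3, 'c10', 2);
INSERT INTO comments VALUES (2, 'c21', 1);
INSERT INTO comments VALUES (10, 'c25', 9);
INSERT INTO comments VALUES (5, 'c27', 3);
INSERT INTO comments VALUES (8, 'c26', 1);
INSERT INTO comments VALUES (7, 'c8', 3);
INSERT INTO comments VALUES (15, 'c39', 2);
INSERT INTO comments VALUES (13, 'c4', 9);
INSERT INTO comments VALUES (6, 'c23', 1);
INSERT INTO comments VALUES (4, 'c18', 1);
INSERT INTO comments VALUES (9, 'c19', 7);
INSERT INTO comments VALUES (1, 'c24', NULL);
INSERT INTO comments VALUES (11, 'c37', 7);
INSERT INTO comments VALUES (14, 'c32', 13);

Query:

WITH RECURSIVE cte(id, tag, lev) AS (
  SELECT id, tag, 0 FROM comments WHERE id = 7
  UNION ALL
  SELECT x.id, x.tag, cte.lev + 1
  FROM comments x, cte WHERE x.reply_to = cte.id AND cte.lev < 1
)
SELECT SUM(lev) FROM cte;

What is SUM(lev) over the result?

2

Base: id=7 (c8) at lev 0.
Iteration 1: rows with reply_to in {7} -> c19 (id 9, lev 1), c37 (id 11, lev 1).
Iteration 2: lev < 1 fails for all current rows; recursion stops.
SUM(lev) = 0 + 1 + 1 = 2.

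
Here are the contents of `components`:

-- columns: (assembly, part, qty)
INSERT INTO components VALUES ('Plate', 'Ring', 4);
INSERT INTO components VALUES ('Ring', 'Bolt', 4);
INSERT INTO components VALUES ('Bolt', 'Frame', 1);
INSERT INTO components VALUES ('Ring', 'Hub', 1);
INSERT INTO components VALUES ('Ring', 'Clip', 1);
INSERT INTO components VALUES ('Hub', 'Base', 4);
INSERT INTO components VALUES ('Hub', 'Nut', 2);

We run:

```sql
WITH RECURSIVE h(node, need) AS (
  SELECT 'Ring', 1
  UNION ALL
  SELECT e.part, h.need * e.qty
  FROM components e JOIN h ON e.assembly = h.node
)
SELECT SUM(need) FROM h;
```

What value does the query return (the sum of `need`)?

Base: (Ring, need=1).
Iteration 1: components of {Ring} -> Bolt = 1*4 = 4, Clip = 1*1 = 1, Hub = 1*1 = 1.
Iteration 2: components of {Bolt,Clip,Hub} -> Base = 1*4 = 4, Frame = 4*1 = 4, Nut = 1*2 = 2.
Iteration 3: no further components; recursion stops.
SUM(need) = 1 + 4 + 1 + 1 + 4 + 4 + 2 = 17.

17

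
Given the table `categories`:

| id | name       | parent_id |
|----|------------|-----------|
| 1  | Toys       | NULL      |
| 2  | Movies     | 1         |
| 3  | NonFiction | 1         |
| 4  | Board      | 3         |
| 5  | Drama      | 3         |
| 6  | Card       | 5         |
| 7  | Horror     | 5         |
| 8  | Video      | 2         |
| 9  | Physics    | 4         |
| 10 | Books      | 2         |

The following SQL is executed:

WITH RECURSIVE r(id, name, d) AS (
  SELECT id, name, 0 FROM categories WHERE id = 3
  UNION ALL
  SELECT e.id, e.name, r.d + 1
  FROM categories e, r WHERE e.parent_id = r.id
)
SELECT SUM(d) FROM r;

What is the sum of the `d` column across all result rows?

Base: id=3 (NonFiction) at d 0.
Iteration 1: rows with parent_id in {3} -> Board (id 4, d 1), Drama (id 5, d 1).
Iteration 2: rows with parent_id in {4,5} -> Card (id 6, d 2), Horror (id 7, d 2), Physics (id 9, d 2).
Iteration 3: no rows with parent_id in {6,7,9}; recursion stops.
SUM(d) = 0 + 1 + 1 + 2 + 2 + 2 = 8.

8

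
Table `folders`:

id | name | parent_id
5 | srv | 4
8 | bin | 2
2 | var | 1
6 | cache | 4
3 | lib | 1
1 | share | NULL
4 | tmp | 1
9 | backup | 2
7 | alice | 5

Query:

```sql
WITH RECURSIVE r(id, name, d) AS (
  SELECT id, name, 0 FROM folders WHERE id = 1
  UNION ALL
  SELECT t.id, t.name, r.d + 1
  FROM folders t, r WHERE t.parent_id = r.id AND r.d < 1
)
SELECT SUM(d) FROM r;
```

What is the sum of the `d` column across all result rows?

Base: id=1 (share) at d 0.
Iteration 1: rows with parent_id in {1} -> var (id 2, d 1), lib (id 3, d 1), tmp (id 4, d 1).
Iteration 2: d < 1 fails for all current rows; recursion stops.
SUM(d) = 0 + 1 + 1 + 1 = 3.

3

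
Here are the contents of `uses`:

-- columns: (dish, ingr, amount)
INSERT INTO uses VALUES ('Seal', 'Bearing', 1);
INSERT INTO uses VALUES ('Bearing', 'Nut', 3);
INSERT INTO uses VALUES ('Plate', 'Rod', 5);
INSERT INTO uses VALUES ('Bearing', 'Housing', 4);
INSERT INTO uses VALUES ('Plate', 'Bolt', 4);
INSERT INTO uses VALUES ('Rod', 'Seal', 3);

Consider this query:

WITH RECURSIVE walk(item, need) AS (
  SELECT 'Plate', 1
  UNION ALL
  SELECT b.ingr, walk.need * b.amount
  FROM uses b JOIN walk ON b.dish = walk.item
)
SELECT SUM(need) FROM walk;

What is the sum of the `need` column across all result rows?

Base: (Plate, need=1).
Iteration 1: components of {Plate} -> Bolt = 1*4 = 4, Rod = 1*5 = 5.
Iteration 2: components of {Bolt,Rod} -> Seal = 5*3 = 15.
Iteration 3: components of {Seal} -> Bearing = 15*1 = 15.
Iteration 4: components of {Bearing} -> Housing = 15*4 = 60, Nut = 15*3 = 45.
Iteration 5: no further components; recursion stops.
SUM(need) = 1 + 5 + 4 + 15 + 15 + 45 + 60 = 145.

145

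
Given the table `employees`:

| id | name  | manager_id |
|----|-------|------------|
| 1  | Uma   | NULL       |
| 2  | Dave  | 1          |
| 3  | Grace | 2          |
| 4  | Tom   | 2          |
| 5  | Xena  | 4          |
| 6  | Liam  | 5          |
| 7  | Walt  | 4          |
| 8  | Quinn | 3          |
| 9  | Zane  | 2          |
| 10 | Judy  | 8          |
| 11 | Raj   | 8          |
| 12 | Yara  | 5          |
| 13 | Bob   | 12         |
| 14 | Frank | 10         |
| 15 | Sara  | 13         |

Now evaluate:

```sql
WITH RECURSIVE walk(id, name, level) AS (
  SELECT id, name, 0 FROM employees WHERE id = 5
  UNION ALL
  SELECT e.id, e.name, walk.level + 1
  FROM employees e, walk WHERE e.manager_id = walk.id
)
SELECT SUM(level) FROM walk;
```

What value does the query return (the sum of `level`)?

7

Base: id=5 (Xena) at level 0.
Iteration 1: rows with manager_id in {5} -> Liam (id 6, level 1), Yara (id 12, level 1).
Iteration 2: rows with manager_id in {6,12} -> Bob (id 13, level 2).
Iteration 3: rows with manager_id in {13} -> Sara (id 15, level 3).
Iteration 4: no rows with manager_id in {15}; recursion stops.
SUM(level) = 0 + 1 + 1 + 2 + 3 = 7.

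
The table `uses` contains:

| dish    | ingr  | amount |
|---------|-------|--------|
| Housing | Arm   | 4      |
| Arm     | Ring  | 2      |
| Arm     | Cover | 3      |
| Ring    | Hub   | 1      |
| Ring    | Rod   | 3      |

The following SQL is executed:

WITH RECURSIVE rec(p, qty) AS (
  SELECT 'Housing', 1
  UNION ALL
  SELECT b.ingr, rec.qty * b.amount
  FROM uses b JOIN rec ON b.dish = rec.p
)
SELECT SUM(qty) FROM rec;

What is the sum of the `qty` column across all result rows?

57

Base: (Housing, qty=1).
Iteration 1: components of {Housing} -> Arm = 1*4 = 4.
Iteration 2: components of {Arm} -> Cover = 4*3 = 12, Ring = 4*2 = 8.
Iteration 3: components of {Cover,Ring} -> Hub = 8*1 = 8, Rod = 8*3 = 24.
Iteration 4: no further components; recursion stops.
SUM(qty) = 1 + 4 + 8 + 12 + 8 + 24 = 57.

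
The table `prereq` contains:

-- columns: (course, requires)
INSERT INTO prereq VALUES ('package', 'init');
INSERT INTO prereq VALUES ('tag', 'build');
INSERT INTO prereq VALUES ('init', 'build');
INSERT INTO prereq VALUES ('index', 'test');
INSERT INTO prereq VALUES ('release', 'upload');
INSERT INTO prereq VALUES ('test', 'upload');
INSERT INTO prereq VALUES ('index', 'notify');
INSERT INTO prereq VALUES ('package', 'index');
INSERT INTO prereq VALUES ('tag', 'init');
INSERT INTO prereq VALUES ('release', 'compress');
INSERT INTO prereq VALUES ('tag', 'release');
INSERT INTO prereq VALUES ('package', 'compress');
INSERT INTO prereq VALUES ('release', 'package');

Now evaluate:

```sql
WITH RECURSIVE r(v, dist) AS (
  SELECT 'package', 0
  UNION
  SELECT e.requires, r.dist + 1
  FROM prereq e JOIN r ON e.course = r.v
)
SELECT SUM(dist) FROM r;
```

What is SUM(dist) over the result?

Base: (package, dist=0).
Iteration 1: edges from {package} -> (compress, dist=1), (index, dist=1), (init, dist=1).
Iteration 2: edges from {compress,index,init} -> (build, dist=2), (notify, dist=2), (test, dist=2).
Iteration 3: edges from {build,notify,test} -> (upload, dist=3).
Iteration 4: no outgoing edges from {upload}; recursion stops.
SUM(dist) = 0 + 1 + 1 + 1 + 2 + 2 + 2 + 3 = 12.

12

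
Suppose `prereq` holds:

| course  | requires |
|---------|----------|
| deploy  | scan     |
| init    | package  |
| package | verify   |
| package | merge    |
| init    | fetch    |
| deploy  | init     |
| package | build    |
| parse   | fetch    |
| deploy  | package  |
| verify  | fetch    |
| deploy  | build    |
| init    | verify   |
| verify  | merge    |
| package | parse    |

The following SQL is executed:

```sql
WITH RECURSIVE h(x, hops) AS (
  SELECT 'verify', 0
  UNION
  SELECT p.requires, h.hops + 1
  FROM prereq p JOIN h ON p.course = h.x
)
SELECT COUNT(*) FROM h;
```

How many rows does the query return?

3

Base: (verify, hops=0).
Iteration 1: edges from {verify} -> (fetch, hops=1), (merge, hops=1).
Iteration 2: no outgoing edges from {fetch,merge}; recursion stops.
Total rows emitted: 3.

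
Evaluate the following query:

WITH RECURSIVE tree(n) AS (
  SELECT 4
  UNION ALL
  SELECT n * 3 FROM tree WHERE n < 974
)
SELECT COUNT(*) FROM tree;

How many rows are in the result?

7

Base: n=4.
Iteration 1: 4 < 974 holds -> n = 4 * 3 = 12.
Iteration 2: 12 < 974 holds -> n = 12 * 3 = 36.
Iteration 3: 36 < 974 holds -> n = 36 * 3 = 108.
Iteration 4: 108 < 974 holds -> n = 108 * 3 = 324.
Iteration 5: 324 < 974 holds -> n = 324 * 3 = 972.
Iteration 6: 972 < 974 holds -> n = 972 * 3 = 2916.
Iteration 7: 2916 < 974 fails; recursion stops.
Total rows emitted: 7.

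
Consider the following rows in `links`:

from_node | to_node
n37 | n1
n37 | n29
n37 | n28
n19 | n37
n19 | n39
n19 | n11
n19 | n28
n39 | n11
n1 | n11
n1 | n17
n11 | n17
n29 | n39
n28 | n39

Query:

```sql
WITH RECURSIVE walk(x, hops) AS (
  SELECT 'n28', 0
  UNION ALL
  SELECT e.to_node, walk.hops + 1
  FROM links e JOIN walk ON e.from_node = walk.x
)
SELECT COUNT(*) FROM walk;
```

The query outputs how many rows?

Base: (n28, hops=0).
Iteration 1: edges from {n28} -> (n39, hops=1).
Iteration 2: edges from {n39} -> (n11, hops=2).
Iteration 3: edges from {n11} -> (n17, hops=3).
Iteration 4: no outgoing edges from {n17}; recursion stops.
Total rows emitted: 4.

4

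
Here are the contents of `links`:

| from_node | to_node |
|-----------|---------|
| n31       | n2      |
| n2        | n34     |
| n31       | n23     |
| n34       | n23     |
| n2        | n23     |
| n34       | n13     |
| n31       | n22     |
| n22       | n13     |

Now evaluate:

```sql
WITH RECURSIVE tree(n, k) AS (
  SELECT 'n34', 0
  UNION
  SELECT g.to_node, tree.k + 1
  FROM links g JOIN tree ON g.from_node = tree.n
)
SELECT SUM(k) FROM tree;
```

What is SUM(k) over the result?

Base: (n34, k=0).
Iteration 1: edges from {n34} -> (n13, k=1), (n23, k=1).
Iteration 2: no outgoing edges from {n13,n23}; recursion stops.
SUM(k) = 0 + 1 + 1 = 2.

2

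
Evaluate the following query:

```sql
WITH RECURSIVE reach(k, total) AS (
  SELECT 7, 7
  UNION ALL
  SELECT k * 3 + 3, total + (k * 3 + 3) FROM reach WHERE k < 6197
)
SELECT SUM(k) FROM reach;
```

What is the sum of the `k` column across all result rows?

27868

Base: k=7, total=7.
Iteration 1: 7 < 6197 holds -> k = 7 * 3 + 3 = 24, total = 7 + 24 = 31.
Iteration 2: 24 < 6197 holds -> k = 24 * 3 + 3 = 75, total = 31 + 75 = 106.
Iteration 3: 75 < 6197 holds -> k = 75 * 3 + 3 = 228, total = 106 + 228 = 334.
Iteration 4: 228 < 6197 holds -> k = 228 * 3 + 3 = 687, total = 334 + 687 = 1021.
Iteration 5: 687 < 6197 holds -> k = 687 * 3 + 3 = 2064, total = 1021 + 2064 = 3085.
Iteration 6: 2064 < 6197 holds -> k = 2064 * 3 + 3 = 6195, total = 3085 + 6195 = 9280.
Iteration 7: 6195 < 6197 holds -> k = 6195 * 3 + 3 = 18588, total = 9280 + 18588 = 27868.
Iteration 8: 18588 < 6197 fails; recursion stops.
SUM(k) = 7 + 24 + 75 + 228 + 687 + 2064 + 6195 + 18588 = 27868.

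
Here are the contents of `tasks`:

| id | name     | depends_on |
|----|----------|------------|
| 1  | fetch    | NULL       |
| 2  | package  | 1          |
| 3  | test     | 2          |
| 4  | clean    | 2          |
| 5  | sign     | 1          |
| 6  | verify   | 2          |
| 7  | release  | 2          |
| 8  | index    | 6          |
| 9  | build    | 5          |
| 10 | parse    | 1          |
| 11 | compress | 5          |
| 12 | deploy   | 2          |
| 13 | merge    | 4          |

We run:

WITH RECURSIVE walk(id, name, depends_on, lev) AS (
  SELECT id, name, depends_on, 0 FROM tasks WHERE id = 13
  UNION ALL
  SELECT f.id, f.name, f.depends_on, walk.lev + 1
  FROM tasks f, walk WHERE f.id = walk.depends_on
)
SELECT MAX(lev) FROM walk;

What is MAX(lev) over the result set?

3

Base: id=13 (merge), depends_on=4, lev 0.
Iteration 1: join on id=4 -> clean (id 4, depends_on=2, lev 1).
Iteration 2: join on id=2 -> package (id 2, depends_on=1, lev 2).
Iteration 3: join on id=1 -> fetch (id 1, depends_on=NULL, lev 3).
Iteration 4: depends_on is NULL; no match; recursion stops.
lev values: 0, 1, 2, 3; the maximum is 3.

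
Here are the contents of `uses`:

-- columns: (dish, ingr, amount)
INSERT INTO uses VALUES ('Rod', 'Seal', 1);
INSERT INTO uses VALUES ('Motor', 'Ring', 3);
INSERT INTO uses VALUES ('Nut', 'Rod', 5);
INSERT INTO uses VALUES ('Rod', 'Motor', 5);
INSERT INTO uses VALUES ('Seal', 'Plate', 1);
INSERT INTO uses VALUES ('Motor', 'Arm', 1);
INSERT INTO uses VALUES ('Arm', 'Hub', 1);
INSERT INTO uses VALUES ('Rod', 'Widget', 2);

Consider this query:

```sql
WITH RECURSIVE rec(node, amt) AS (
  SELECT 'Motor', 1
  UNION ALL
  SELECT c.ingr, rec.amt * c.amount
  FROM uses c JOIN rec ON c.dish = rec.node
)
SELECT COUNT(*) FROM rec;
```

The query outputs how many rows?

4

Base: (Motor, amt=1).
Iteration 1: components of {Motor} -> Arm = 1*1 = 1, Ring = 1*3 = 3.
Iteration 2: components of {Arm,Ring} -> Hub = 1*1 = 1.
Iteration 3: no further components; recursion stops.
Total rows emitted: 4.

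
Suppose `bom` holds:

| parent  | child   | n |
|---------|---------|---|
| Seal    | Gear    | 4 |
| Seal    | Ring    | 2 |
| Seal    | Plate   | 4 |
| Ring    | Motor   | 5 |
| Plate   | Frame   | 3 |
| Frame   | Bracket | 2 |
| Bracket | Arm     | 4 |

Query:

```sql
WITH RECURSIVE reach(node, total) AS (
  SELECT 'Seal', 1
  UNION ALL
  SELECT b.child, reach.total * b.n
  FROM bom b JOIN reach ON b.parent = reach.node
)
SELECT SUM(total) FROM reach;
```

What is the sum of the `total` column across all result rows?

Base: (Seal, total=1).
Iteration 1: components of {Seal} -> Gear = 1*4 = 4, Plate = 1*4 = 4, Ring = 1*2 = 2.
Iteration 2: components of {Gear,Plate,Ring} -> Frame = 4*3 = 12, Motor = 2*5 = 10.
Iteration 3: components of {Frame,Motor} -> Bracket = 12*2 = 24.
Iteration 4: components of {Bracket} -> Arm = 24*4 = 96.
Iteration 5: no further components; recursion stops.
SUM(total) = 1 + 4 + 2 + 4 + 10 + 12 + 24 + 96 = 153.

153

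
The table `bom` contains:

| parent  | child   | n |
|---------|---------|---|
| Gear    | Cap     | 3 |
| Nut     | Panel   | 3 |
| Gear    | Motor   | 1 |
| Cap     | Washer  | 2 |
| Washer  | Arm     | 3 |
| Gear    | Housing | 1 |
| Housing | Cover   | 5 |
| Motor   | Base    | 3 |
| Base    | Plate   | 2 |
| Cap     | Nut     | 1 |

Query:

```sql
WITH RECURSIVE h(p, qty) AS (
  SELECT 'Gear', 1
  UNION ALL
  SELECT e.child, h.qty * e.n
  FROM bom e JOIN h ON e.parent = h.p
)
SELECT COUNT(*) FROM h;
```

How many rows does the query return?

Base: (Gear, qty=1).
Iteration 1: components of {Gear} -> Cap = 1*3 = 3, Housing = 1*1 = 1, Motor = 1*1 = 1.
Iteration 2: components of {Cap,Housing,Motor} -> Base = 1*3 = 3, Cover = 1*5 = 5, Nut = 3*1 = 3, Washer = 3*2 = 6.
Iteration 3: components of {Base,Cover,Nut,Washer} -> Arm = 6*3 = 18, Panel = 3*3 = 9, Plate = 3*2 = 6.
Iteration 4: no further components; recursion stops.
Total rows emitted: 11.

11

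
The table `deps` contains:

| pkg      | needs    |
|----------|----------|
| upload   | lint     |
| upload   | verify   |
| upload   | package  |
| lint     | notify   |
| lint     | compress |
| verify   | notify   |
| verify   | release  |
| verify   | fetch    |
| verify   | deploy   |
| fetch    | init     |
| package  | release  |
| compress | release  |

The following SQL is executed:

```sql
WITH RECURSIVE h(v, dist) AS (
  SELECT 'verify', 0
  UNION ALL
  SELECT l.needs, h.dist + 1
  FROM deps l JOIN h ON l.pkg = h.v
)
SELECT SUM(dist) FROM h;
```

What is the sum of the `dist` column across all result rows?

Base: (verify, dist=0).
Iteration 1: edges from {verify} -> (deploy, dist=1), (fetch, dist=1), (notify, dist=1), (release, dist=1).
Iteration 2: edges from {deploy,fetch,notify,release} -> (init, dist=2).
Iteration 3: no outgoing edges from {init}; recursion stops.
SUM(dist) = 0 + 1 + 1 + 1 + 1 + 2 = 6.

6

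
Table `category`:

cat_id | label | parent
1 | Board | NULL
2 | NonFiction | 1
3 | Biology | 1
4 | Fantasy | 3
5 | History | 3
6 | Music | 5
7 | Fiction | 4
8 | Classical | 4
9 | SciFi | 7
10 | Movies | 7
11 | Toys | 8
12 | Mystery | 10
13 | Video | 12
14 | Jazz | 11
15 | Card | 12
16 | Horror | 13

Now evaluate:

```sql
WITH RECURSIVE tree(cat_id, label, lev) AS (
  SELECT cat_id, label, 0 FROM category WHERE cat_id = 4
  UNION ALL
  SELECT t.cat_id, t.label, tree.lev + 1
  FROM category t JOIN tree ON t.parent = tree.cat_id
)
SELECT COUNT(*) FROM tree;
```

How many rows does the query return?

11

Base: cat_id=4 (Fantasy) at lev 0.
Iteration 1: rows with parent in {4} -> Fiction (id 7, lev 1), Classical (id 8, lev 1).
Iteration 2: rows with parent in {7,8} -> SciFi (id 9, lev 2), Movies (id 10, lev 2), Toys (id 11, lev 2).
Iteration 3: rows with parent in {9,10,11} -> Mystery (id 12, lev 3), Jazz (id 14, lev 3).
Iteration 4: rows with parent in {12,14} -> Video (id 13, lev 4), Card (id 15, lev 4).
Iteration 5: rows with parent in {13,15} -> Horror (id 16, lev 5).
Iteration 6: no rows with parent in {16}; recursion stops.
Total rows emitted: 11.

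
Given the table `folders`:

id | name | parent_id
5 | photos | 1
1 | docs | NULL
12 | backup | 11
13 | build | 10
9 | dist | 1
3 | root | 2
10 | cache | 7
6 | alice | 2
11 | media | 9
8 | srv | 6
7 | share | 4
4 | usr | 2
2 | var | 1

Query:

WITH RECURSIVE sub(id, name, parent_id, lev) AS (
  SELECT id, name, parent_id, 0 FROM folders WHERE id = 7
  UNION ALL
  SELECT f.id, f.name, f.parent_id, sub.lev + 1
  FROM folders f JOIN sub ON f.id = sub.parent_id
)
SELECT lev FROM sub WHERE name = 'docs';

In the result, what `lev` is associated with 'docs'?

Base: id=7 (share), parent_id=4, lev 0.
Iteration 1: join on id=4 -> usr (id 4, parent_id=2, lev 1).
Iteration 2: join on id=2 -> var (id 2, parent_id=1, lev 2).
Iteration 3: join on id=1 -> docs (id 1, parent_id=NULL, lev 3).
Iteration 4: parent_id is NULL; no match; recursion stops.

3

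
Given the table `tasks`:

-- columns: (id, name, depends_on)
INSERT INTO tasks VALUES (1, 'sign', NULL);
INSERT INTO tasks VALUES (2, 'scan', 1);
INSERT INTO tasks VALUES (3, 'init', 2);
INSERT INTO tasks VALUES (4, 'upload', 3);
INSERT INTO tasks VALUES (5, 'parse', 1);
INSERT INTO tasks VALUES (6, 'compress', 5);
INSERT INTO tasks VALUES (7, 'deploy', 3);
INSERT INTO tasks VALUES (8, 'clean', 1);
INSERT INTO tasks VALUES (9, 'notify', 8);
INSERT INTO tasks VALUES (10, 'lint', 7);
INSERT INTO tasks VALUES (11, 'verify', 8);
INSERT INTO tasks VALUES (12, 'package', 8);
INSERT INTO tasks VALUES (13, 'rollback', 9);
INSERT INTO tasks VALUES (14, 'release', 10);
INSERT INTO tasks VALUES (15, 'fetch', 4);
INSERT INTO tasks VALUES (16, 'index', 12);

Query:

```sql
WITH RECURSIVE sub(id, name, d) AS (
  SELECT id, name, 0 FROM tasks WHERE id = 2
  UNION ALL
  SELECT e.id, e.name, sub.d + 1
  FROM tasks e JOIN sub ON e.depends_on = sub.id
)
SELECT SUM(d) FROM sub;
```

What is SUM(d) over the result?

15

Base: id=2 (scan) at d 0.
Iteration 1: rows with depends_on in {2} -> init (id 3, d 1).
Iteration 2: rows with depends_on in {3} -> upload (id 4, d 2), deploy (id 7, d 2).
Iteration 3: rows with depends_on in {4,7} -> lint (id 10, d 3), fetch (id 15, d 3).
Iteration 4: rows with depends_on in {10,15} -> release (id 14, d 4).
Iteration 5: no rows with depends_on in {14}; recursion stops.
SUM(d) = 0 + 1 + 2 + 2 + 3 + 3 + 4 = 15.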